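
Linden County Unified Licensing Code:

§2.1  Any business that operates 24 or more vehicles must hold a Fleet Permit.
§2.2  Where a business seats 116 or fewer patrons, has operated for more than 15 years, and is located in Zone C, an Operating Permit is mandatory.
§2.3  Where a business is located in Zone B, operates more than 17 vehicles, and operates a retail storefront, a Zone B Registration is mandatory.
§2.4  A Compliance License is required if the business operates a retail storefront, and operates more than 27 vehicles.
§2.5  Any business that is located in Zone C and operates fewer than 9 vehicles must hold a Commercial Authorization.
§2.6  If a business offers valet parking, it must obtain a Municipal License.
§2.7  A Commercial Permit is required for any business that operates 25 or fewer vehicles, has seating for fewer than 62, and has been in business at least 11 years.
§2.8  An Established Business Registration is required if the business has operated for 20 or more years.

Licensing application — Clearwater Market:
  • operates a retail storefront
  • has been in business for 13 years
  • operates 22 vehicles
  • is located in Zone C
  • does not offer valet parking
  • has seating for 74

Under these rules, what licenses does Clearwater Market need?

§2.1 vehicles 22 < 24 → Fleet Permit not required.
§2.2 seating 74 ≤ 116; years in business 13 ≤ 15; is located in Zone C → Operating Permit not required.
§2.3 is located in Zone C (not: is located in Zone B); vehicles 22 > 17; operates a retail storefront → Zone B Registration not required.
§2.4 operates a retail storefront; vehicles 22 ≤ 27 → Compliance License not required.
§2.5 is located in Zone C; vehicles 22 ≥ 9 → Commercial Authorization not required.
§2.6 does not offer valet parking → Municipal License not required.
§2.7 vehicles 22 ≤ 25; seating 74 ≥ 62; years in business 13 ≥ 11 → Commercial Permit not required.
§2.8 years in business 13 < 20 → Established Business Registration not required.

None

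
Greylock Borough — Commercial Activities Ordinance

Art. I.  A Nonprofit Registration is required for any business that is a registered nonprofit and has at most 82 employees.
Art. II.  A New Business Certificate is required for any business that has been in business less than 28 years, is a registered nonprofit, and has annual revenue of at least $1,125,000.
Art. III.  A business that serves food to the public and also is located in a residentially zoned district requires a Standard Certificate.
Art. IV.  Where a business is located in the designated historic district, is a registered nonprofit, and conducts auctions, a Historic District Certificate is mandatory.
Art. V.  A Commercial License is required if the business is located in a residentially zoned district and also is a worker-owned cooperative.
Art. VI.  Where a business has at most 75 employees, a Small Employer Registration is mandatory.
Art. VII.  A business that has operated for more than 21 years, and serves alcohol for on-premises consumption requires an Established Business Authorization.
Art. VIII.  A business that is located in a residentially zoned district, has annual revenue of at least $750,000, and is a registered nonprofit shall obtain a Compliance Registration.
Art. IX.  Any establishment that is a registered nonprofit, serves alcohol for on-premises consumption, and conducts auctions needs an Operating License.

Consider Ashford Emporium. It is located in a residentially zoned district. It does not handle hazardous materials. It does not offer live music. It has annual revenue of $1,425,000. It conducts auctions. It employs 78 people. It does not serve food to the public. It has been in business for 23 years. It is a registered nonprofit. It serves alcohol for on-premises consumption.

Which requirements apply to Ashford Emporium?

Art. I. is a registered nonprofit; employees 78 ≤ 82 → Nonprofit Registration required.
Art. II. years in business 23 < 28; is a registered nonprofit; revenue $1,425,000 ≥ $1,125,000 → New Business Certificate required.
Art. III. does not serve food to the public; is located in a residentially zoned district → Standard Certificate not required.
Art. IV. is located in a residentially zoned district (not: is located in the designated historic district); is a registered nonprofit; conducts auctions → Historic District Certificate not required.
Art. V. is located in a residentially zoned district; is a registered nonprofit (not: is a worker-owned cooperative) → Commercial License not required.
Art. VI. employees 78 > 75 → Small Employer Registration not required.
Art. VII. years in business 23 > 21; serves alcohol for on-premises consumption → Established Business Authorization required.
Art. VIII. is located in a residentially zoned district; revenue $1,425,000 ≥ $750,000; is a registered nonprofit → Compliance Registration required.
Art. IX. is a registered nonprofit; serves alcohol for on-premises consumption; conducts auctions → Operating License required.

Compliance Registration, Established Business Authorization, New Business Certificate, Nonprofit Registration, Operating License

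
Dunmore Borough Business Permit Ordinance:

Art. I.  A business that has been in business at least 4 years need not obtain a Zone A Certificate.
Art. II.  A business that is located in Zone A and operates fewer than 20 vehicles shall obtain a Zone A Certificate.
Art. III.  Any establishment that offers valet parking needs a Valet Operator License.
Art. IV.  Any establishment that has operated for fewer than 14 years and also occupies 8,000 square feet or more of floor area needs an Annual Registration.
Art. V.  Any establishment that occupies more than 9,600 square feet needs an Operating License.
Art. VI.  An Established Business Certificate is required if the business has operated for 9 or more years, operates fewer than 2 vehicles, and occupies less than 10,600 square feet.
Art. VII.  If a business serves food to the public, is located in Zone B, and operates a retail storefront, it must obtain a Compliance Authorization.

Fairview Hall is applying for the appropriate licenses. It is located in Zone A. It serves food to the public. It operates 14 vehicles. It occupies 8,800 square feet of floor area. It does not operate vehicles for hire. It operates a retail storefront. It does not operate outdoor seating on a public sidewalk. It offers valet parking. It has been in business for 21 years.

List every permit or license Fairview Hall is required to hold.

Valet Operator License

Art. I. years in business 21 ≥ 4 → exempt from Zone A Certificate.
Art. II. is located in Zone A; vehicles 14 < 20 → Zone A Certificate required.
Art. III. offers valet parking → Valet Operator License required.
Art. IV. years in business 21 ≥ 14; floor area 8,800 square feet ≥ 8,000 square feet → Annual Registration not required.
Art. V. floor area 8,800 square feet ≤ 9,600 square feet → Operating License not required.
Art. VI. years in business 21 ≥ 9; vehicles 14 ≥ 2; floor area 8,800 square feet < 10,600 square feet → Established Business Certificate not required.
Art. VII. serves food to the public; is located in Zone A (not: is located in Zone B); operates a retail storefront → Compliance Authorization not required.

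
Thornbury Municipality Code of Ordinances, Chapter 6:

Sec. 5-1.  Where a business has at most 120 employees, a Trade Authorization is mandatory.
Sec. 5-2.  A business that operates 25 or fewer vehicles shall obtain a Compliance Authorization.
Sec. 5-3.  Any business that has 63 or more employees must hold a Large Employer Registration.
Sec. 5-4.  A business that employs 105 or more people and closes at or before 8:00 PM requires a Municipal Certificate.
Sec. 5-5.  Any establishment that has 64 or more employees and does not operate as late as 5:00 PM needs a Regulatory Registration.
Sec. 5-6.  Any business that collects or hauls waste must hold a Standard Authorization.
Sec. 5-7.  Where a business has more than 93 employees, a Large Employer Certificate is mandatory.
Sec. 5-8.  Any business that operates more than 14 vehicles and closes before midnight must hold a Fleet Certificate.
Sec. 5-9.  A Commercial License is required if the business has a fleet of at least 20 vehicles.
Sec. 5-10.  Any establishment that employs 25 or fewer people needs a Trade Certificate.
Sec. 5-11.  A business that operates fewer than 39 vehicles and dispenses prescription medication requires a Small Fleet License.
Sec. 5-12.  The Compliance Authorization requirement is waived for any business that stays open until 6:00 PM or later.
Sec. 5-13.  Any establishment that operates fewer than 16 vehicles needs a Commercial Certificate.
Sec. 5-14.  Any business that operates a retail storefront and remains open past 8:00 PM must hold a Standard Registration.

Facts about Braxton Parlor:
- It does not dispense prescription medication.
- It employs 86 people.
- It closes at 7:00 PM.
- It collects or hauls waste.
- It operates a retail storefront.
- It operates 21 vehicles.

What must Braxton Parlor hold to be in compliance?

Sec. 5-1. employees 86 ≤ 120 → Trade Authorization required.
Sec. 5-2. vehicles 21 ≤ 25 → Compliance Authorization required.
Sec. 5-3. employees 86 ≥ 63 → Large Employer Registration required.
Sec. 5-4. employees 86 < 105; closes 7:00 PM, at/before 8:00 PM → Municipal Certificate not required.
Sec. 5-5. employees 86 ≥ 64; closes 7:00 PM, after 5:00 PM → Regulatory Registration not required.
Sec. 5-6. collects or hauls waste → Standard Authorization required.
Sec. 5-7. employees 86 ≤ 93 → Large Employer Certificate not required.
Sec. 5-8. vehicles 21 > 14; closes 7:00 PM, at/before midnight → Fleet Certificate required.
Sec. 5-9. vehicles 21 ≥ 20 → Commercial License required.
Sec. 5-10. employees 86 > 25 → Trade Certificate not required.
Sec. 5-11. vehicles 21 < 39; does not dispense prescription medication → Small Fleet License not required.
Sec. 5-12. closes 7:00 PM, after 6:00 PM → exempt from Compliance Authorization.
Sec. 5-13. vehicles 21 ≥ 16 → Commercial Certificate not required.
Sec. 5-14. operates a retail storefront; closes 7:00 PM, at/before 8:00 PM → Standard Registration not required.

Commercial License, Fleet Certificate, Large Employer Registration, Standard Authorization, Trade Authorization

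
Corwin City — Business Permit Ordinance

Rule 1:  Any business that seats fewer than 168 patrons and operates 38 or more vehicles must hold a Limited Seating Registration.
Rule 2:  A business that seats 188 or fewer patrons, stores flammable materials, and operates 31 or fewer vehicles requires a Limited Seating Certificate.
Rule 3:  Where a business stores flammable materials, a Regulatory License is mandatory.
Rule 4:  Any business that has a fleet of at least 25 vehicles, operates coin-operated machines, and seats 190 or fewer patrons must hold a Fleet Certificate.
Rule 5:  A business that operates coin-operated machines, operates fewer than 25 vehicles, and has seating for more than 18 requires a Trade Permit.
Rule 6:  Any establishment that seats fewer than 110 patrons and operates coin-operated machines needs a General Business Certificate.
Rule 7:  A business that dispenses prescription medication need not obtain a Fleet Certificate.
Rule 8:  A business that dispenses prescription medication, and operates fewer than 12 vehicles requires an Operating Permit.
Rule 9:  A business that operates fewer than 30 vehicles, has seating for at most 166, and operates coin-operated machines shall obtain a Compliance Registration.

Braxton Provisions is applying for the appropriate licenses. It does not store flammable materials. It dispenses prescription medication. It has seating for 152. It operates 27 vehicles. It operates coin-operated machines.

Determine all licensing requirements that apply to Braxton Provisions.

Compliance Registration

Rule 1: seating 152 < 168; vehicles 27 < 38 → Limited Seating Registration not required.
Rule 2: seating 152 ≤ 188; does not store flammable materials; vehicles 27 ≤ 31 → Limited Seating Certificate not required.
Rule 3: does not store flammable materials → Regulatory License not required.
Rule 4: vehicles 27 ≥ 25; operates coin-operated machines; seating 152 ≤ 190 → Fleet Certificate required.
Rule 5: operates coin-operated machines; vehicles 27 ≥ 25; seating 152 > 18 → Trade Permit not required.
Rule 6: seating 152 ≥ 110; operates coin-operated machines → General Business Certificate not required.
Rule 7: dispenses prescription medication → exempt from Fleet Certificate.
Rule 8: dispenses prescription medication; vehicles 27 ≥ 12 → Operating Permit not required.
Rule 9: vehicles 27 < 30; seating 152 ≤ 166; operates coin-operated machines → Compliance Registration required.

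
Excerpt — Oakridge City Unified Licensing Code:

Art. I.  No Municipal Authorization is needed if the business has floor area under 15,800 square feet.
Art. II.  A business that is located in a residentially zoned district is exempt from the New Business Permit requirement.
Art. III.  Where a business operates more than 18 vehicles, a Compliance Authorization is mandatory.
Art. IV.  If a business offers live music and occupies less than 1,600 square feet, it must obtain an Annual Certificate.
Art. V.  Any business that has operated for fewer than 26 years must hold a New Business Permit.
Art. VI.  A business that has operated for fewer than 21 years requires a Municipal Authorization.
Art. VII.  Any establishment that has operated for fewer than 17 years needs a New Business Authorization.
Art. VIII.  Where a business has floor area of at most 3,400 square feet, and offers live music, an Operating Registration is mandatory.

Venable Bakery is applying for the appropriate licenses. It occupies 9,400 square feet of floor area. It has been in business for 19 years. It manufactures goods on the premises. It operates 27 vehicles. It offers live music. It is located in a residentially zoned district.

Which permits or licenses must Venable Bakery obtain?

Compliance Authorization

Art. I. floor area 9,400 square feet < 15,800 square feet → exempt from Municipal Authorization.
Art. II. is located in a residentially zoned district → exempt from New Business Permit.
Art. III. vehicles 27 > 18 → Compliance Authorization required.
Art. IV. offers live music; floor area 9,400 square feet ≥ 1,600 square feet → Annual Certificate not required.
Art. V. years in business 19 < 26 → New Business Permit required.
Art. VI. years in business 19 < 21 → Municipal Authorization required.
Art. VII. years in business 19 ≥ 17 → New Business Authorization not required.
Art. VIII. floor area 9,400 square feet > 3,400 square feet; offers live music → Operating Registration not required.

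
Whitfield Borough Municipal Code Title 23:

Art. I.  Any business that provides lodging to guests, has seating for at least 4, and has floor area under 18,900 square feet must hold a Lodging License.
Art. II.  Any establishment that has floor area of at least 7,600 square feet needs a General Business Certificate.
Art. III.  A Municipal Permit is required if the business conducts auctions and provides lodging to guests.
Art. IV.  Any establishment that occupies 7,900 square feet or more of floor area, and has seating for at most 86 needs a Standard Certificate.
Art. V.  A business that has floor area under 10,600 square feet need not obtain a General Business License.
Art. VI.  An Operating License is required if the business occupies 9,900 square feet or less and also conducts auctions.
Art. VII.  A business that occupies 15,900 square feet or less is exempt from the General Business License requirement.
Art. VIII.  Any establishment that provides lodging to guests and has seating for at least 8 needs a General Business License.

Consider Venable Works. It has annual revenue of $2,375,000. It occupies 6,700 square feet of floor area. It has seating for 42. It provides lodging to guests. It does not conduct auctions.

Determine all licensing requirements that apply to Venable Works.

Art. I. provides lodging to guests; seating 42 ≥ 4; floor area 6,700 square feet < 18,900 square feet → Lodging License required.
Art. II. floor area 6,700 square feet < 7,600 square feet → General Business Certificate not required.
Art. III. does not conduct auctions; provides lodging to guests → Municipal Permit not required.
Art. IV. floor area 6,700 square feet < 7,900 square feet; seating 42 ≤ 86 → Standard Certificate not required.
Art. V. floor area 6,700 square feet < 10,600 square feet → exempt from General Business License.
Art. VI. floor area 6,700 square feet ≤ 9,900 square feet; does not conduct auctions → Operating License not required.
Art. VII. floor area 6,700 square feet ≤ 15,900 square feet → exempt from General Business License.
Art. VIII. provides lodging to guests; seating 42 ≥ 8 → General Business License required.

Lodging License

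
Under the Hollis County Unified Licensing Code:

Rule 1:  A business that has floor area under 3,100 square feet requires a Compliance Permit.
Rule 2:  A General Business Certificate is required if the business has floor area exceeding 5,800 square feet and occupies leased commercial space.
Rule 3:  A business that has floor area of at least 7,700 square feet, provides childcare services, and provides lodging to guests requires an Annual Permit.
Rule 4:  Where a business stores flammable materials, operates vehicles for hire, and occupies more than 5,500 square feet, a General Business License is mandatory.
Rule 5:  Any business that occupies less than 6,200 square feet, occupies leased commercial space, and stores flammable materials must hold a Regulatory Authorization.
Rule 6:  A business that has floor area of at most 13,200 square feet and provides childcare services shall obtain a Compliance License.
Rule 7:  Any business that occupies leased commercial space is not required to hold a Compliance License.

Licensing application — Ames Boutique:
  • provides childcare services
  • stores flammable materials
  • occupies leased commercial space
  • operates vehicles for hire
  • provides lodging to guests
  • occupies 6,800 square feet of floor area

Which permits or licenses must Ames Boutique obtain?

Rule 1: floor area 6,800 square feet ≥ 3,100 square feet → Compliance Permit not required.
Rule 2: floor area 6,800 square feet > 5,800 square feet; occupies leased commercial space → General Business Certificate required.
Rule 3: floor area 6,800 square feet < 7,700 square feet; provides childcare services; provides lodging to guests → Annual Permit not required.
Rule 4: stores flammable materials; operates vehicles for hire; floor area 6,800 square feet > 5,500 square feet → General Business License required.
Rule 5: floor area 6,800 square feet ≥ 6,200 square feet; occupies leased commercial space; stores flammable materials → Regulatory Authorization not required.
Rule 6: floor area 6,800 square feet ≤ 13,200 square feet; provides childcare services → Compliance License required.
Rule 7: occupies leased commercial space → exempt from Compliance License.

General Business Certificate, General Business License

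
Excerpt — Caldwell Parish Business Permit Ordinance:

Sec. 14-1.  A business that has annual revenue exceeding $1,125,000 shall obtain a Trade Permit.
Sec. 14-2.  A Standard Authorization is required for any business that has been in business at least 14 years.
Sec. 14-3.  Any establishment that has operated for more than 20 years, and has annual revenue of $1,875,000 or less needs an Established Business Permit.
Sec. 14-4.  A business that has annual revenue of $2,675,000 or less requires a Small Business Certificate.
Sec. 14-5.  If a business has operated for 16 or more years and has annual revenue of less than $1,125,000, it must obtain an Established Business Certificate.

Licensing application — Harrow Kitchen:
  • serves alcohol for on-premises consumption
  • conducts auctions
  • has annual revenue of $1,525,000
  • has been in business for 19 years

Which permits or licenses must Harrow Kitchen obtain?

Sec. 14-1. revenue $1,525,000 > $1,125,000 → Trade Permit required.
Sec. 14-2. years in business 19 ≥ 14 → Standard Authorization required.
Sec. 14-3. years in business 19 ≤ 20; revenue $1,525,000 ≤ $1,875,000 → Established Business Permit not required.
Sec. 14-4. revenue $1,525,000 ≤ $2,675,000 → Small Business Certificate required.
Sec. 14-5. years in business 19 ≥ 16; revenue $1,525,000 ≥ $1,125,000 → Established Business Certificate not required.

Small Business Certificate, Standard Authorization, Trade Permit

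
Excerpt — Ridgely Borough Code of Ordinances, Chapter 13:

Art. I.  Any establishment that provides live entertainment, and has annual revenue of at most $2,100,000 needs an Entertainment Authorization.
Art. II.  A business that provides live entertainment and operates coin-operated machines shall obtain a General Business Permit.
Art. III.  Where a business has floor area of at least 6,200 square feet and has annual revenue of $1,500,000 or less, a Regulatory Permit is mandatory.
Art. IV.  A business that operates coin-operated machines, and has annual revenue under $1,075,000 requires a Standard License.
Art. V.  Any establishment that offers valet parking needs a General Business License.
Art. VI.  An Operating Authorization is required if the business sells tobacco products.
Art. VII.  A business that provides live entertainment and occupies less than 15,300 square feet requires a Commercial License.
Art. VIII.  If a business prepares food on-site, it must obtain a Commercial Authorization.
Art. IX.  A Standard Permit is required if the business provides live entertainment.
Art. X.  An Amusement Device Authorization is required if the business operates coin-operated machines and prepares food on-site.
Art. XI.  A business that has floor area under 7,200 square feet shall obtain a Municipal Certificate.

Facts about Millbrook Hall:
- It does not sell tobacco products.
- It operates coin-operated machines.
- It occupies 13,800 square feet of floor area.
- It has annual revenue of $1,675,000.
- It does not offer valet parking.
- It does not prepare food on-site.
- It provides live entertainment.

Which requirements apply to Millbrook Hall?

Commercial License, Entertainment Authorization, General Business Permit, Standard Permit

Art. I. provides live entertainment; revenue $1,675,000 ≤ $2,100,000 → Entertainment Authorization required.
Art. II. provides live entertainment; operates coin-operated machines → General Business Permit required.
Art. III. floor area 13,800 square feet ≥ 6,200 square feet; revenue $1,675,000 > $1,500,000 → Regulatory Permit not required.
Art. IV. operates coin-operated machines; revenue $1,675,000 ≥ $1,075,000 → Standard License not required.
Art. V. does not offer valet parking → General Business License not required.
Art. VI. does not sell tobacco products → Operating Authorization not required.
Art. VII. provides live entertainment; floor area 13,800 square feet < 15,300 square feet → Commercial License required.
Art. VIII. does not prepare food on-site → Commercial Authorization not required.
Art. IX. provides live entertainment → Standard Permit required.
Art. X. operates coin-operated machines; does not prepare food on-site → Amusement Device Authorization not required.
Art. XI. floor area 13,800 square feet ≥ 7,200 square feet → Municipal Certificate not required.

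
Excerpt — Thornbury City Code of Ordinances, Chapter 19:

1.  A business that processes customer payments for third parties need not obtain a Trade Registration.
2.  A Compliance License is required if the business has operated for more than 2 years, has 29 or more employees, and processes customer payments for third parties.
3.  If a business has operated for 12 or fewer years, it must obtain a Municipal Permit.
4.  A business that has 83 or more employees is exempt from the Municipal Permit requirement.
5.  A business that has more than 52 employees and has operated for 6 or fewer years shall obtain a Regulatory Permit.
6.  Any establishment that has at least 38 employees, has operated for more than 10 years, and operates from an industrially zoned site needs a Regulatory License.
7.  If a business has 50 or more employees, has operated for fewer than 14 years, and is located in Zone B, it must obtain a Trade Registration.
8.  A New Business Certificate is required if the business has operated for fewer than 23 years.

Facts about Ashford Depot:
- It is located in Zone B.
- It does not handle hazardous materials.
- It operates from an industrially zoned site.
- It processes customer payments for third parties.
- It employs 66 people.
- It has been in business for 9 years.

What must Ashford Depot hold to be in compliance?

Compliance License, Municipal Permit, New Business Certificate

1. processes customer payments for third parties → exempt from Trade Registration.
2. years in business 9 > 2; employees 66 ≥ 29; processes customer payments for third parties → Compliance License required.
3. years in business 9 ≤ 12 → Municipal Permit required.
4. employees 66 < 83 → Municipal Permit exemption does not apply.
5. employees 66 > 52; years in business 9 > 6 → Regulatory Permit not required.
6. employees 66 ≥ 38; years in business 9 ≤ 10; operates from an industrially zoned site → Regulatory License not required.
7. employees 66 ≥ 50; years in business 9 < 14; is located in Zone B → Trade Registration required.
8. years in business 9 < 23 → New Business Certificate required.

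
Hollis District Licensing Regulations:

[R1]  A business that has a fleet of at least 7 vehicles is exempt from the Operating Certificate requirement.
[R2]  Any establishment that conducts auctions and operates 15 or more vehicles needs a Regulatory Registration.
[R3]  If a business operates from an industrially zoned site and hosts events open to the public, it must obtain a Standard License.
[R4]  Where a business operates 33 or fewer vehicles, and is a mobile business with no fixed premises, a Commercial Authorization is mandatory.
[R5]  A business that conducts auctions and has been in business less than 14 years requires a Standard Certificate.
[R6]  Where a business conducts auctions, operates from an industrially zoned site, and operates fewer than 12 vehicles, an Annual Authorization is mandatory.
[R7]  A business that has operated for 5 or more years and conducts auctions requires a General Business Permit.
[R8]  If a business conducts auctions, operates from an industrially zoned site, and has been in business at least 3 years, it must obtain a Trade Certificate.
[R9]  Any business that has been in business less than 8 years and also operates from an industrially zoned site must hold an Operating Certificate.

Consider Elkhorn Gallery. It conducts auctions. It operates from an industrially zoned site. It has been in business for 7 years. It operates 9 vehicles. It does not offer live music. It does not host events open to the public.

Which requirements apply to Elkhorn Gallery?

[R1] vehicles 9 ≥ 7 → exempt from Operating Certificate.
[R2] conducts auctions; vehicles 9 < 15 → Regulatory Registration not required.
[R3] operates from an industrially zoned site; does not host events open to the public → Standard License not required.
[R4] vehicles 9 ≤ 33; operates from an industrially zoned site (not: is a mobile business with no fixed premises) → Commercial Authorization not required.
[R5] conducts auctions; years in business 7 < 14 → Standard Certificate required.
[R6] conducts auctions; operates from an industrially zoned site; vehicles 9 < 12 → Annual Authorization required.
[R7] years in business 7 ≥ 5; conducts auctions → General Business Permit required.
[R8] conducts auctions; operates from an industrially zoned site; years in business 7 ≥ 3 → Trade Certificate required.
[R9] years in business 7 < 8; operates from an industrially zoned site → Operating Certificate required.

Annual Authorization, General Business Permit, Standard Certificate, Trade Certificate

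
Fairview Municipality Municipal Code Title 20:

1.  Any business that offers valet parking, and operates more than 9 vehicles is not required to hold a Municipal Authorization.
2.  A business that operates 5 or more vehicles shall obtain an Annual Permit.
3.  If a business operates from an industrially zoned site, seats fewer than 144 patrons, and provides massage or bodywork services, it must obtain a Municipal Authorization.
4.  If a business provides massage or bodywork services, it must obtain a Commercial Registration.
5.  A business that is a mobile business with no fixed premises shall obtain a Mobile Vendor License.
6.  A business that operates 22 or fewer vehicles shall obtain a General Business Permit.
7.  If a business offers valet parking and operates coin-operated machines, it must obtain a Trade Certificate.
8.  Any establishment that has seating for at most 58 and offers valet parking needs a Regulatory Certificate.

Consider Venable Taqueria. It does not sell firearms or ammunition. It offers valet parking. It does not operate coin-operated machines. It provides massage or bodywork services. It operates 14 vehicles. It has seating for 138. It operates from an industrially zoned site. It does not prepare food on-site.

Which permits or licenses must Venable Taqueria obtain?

1. offers valet parking; vehicles 14 > 9 → exempt from Municipal Authorization.
2. vehicles 14 ≥ 5 → Annual Permit required.
3. operates from an industrially zoned site; seating 138 < 144; provides massage or bodywork services → Municipal Authorization required.
4. provides massage or bodywork services → Commercial Registration required.
5. operates from an industrially zoned site (not: is a mobile business with no fixed premises) → Mobile Vendor License not required.
6. vehicles 14 ≤ 22 → General Business Permit required.
7. offers valet parking; does not operate coin-operated machines → Trade Certificate not required.
8. seating 138 > 58; offers valet parking → Regulatory Certificate not required.

Annual Permit, Commercial Registration, General Business Permit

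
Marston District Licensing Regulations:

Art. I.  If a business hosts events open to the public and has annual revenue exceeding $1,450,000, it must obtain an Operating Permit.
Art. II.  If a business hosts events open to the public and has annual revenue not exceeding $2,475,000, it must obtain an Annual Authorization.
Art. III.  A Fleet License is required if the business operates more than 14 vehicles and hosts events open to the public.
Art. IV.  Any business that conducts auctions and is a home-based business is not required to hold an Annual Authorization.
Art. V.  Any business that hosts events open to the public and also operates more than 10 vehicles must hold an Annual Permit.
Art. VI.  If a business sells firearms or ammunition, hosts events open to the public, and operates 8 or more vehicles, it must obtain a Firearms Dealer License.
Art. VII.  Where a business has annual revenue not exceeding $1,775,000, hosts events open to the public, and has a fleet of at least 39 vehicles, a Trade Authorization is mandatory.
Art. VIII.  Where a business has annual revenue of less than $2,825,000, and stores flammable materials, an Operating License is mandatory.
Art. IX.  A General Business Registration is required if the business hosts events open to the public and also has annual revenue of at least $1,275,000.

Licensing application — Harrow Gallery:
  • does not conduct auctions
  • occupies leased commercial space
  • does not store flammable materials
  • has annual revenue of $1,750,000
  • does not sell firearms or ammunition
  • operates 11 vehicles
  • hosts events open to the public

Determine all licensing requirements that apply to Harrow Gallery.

Annual Authorization, Annual Permit, General Business Registration, Operating Permit

Art. I. hosts events open to the public; revenue $1,750,000 > $1,450,000 → Operating Permit required.
Art. II. hosts events open to the public; revenue $1,750,000 ≤ $2,475,000 → Annual Authorization required.
Art. III. vehicles 11 ≤ 14; hosts events open to the public → Fleet License not required.
Art. IV. does not conduct auctions; occupies leased commercial space (not: is a home-based business) → Annual Authorization exemption does not apply.
Art. V. hosts events open to the public; vehicles 11 > 10 → Annual Permit required.
Art. VI. does not sell firearms or ammunition; hosts events open to the public; vehicles 11 ≥ 8 → Firearms Dealer License not required.
Art. VII. revenue $1,750,000 ≤ $1,775,000; hosts events open to the public; vehicles 11 < 39 → Trade Authorization not required.
Art. VIII. revenue $1,750,000 < $2,825,000; does not store flammable materials → Operating License not required.
Art. IX. hosts events open to the public; revenue $1,750,000 ≥ $1,275,000 → General Business Registration required.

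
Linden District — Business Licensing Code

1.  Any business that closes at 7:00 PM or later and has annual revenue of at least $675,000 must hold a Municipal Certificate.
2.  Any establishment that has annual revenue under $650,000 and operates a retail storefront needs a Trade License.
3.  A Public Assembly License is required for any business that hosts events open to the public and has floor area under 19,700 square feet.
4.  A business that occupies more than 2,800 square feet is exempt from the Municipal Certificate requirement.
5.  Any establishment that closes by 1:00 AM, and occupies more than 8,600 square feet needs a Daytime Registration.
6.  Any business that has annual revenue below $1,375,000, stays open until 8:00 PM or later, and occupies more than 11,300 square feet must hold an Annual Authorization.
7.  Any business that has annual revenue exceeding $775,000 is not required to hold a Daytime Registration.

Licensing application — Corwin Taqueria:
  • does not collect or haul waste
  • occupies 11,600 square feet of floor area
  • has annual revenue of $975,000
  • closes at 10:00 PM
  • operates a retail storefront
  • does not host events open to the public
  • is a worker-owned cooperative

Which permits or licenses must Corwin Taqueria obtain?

1. closes 10:00 PM, after 7:00 PM; revenue $975,000 ≥ $675,000 → Municipal Certificate required.
2. revenue $975,000 ≥ $650,000; operates a retail storefront → Trade License not required.
3. does not host events open to the public; floor area 11,600 square feet < 19,700 square feet → Public Assembly License not required.
4. floor area 11,600 square feet > 2,800 square feet → exempt from Municipal Certificate.
5. closes 10:00 PM, at/before 1:00 AM; floor area 11,600 square feet > 8,600 square feet → Daytime Registration required.
6. revenue $975,000 < $1,375,000; closes 10:00 PM, after 8:00 PM; floor area 11,600 square feet > 11,300 square feet → Annual Authorization required.
7. revenue $975,000 > $775,000 → exempt from Daytime Registration.

Annual Authorization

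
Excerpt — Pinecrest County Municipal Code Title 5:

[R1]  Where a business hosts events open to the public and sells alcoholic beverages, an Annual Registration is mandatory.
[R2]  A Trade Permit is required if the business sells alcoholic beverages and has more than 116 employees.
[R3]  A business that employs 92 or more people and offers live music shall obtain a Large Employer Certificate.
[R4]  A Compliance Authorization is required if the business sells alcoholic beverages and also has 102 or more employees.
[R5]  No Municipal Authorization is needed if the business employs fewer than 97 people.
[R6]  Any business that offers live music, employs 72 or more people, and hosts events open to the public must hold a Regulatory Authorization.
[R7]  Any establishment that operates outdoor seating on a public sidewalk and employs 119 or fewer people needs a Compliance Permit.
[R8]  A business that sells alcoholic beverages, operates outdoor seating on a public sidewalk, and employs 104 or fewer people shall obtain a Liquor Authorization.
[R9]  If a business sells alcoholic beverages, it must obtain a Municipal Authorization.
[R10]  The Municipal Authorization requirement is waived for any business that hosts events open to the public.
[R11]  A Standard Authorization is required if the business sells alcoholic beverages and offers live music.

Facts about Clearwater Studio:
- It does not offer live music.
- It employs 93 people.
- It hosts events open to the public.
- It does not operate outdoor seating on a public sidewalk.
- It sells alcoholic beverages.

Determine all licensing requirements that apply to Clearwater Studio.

Annual Registration

[R1] hosts events open to the public; sells alcoholic beverages → Annual Registration required.
[R2] sells alcoholic beverages; employees 93 ≤ 116 → Trade Permit not required.
[R3] employees 93 ≥ 92; does not offer live music → Large Employer Certificate not required.
[R4] sells alcoholic beverages; employees 93 < 102 → Compliance Authorization not required.
[R5] employees 93 < 97 → exempt from Municipal Authorization.
[R6] does not offer live music; employees 93 ≥ 72; hosts events open to the public → Regulatory Authorization not required.
[R7] does not operate outdoor seating on a public sidewalk; employees 93 ≤ 119 → Compliance Permit not required.
[R8] sells alcoholic beverages; does not operate outdoor seating on a public sidewalk; employees 93 ≤ 104 → Liquor Authorization not required.
[R9] sells alcoholic beverages → Municipal Authorization required.
[R10] hosts events open to the public → exempt from Municipal Authorization.
[R11] sells alcoholic beverages; does not offer live music → Standard Authorization not required.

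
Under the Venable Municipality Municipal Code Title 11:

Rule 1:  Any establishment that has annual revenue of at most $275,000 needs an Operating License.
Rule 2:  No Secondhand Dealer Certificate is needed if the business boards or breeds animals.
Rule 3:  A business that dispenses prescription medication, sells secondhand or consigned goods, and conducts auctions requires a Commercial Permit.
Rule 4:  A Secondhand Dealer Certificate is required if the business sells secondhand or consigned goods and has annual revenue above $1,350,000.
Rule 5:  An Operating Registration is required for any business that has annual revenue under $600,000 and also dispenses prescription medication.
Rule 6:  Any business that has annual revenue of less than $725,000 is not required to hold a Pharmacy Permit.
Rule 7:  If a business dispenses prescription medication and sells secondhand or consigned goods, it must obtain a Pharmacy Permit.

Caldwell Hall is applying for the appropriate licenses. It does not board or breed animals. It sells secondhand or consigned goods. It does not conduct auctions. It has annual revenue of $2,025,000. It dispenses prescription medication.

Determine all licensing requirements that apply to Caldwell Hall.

Pharmacy Permit, Secondhand Dealer Certificate

Rule 1: revenue $2,025,000 > $275,000 → Operating License not required.
Rule 2: does not board or breed animals → Secondhand Dealer Certificate exemption does not apply.
Rule 3: dispenses prescription medication; sells secondhand or consigned goods; does not conduct auctions → Commercial Permit not required.
Rule 4: sells secondhand or consigned goods; revenue $2,025,000 > $1,350,000 → Secondhand Dealer Certificate required.
Rule 5: revenue $2,025,000 ≥ $600,000; dispenses prescription medication → Operating Registration not required.
Rule 6: revenue $2,025,000 ≥ $725,000 → Pharmacy Permit exemption does not apply.
Rule 7: dispenses prescription medication; sells secondhand or consigned goods → Pharmacy Permit required.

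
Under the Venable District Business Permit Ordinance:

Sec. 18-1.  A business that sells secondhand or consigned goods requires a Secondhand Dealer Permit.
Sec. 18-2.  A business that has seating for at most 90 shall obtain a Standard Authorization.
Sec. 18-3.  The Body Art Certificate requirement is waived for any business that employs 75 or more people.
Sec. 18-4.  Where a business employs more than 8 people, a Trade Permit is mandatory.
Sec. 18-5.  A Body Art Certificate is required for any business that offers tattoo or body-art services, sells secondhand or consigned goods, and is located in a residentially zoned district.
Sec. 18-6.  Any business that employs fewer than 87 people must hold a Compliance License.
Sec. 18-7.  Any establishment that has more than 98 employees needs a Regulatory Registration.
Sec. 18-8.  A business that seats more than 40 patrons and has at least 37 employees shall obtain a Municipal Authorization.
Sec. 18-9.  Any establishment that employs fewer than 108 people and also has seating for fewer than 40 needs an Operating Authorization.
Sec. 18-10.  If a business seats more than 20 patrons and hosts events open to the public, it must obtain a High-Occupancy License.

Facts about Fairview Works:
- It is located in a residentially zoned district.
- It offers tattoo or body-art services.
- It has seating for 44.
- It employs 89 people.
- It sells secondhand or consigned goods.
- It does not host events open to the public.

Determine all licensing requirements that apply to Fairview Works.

Sec. 18-1. sells secondhand or consigned goods → Secondhand Dealer Permit required.
Sec. 18-2. seating 44 ≤ 90 → Standard Authorization required.
Sec. 18-3. employees 89 ≥ 75 → exempt from Body Art Certificate.
Sec. 18-4. employees 89 > 8 → Trade Permit required.
Sec. 18-5. offers tattoo or body-art services; sells secondhand or consigned goods; is located in a residentially zoned district → Body Art Certificate required.
Sec. 18-6. employees 89 ≥ 87 → Compliance License not required.
Sec. 18-7. employees 89 ≤ 98 → Regulatory Registration not required.
Sec. 18-8. seating 44 > 40; employees 89 ≥ 37 → Municipal Authorization required.
Sec. 18-9. employees 89 < 108; seating 44 ≥ 40 → Operating Authorization not required.
Sec. 18-10. seating 44 > 20; does not host events open to the public → High-Occupancy License not required.

Municipal Authorization, Secondhand Dealer Permit, Standard Authorization, Trade Permit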